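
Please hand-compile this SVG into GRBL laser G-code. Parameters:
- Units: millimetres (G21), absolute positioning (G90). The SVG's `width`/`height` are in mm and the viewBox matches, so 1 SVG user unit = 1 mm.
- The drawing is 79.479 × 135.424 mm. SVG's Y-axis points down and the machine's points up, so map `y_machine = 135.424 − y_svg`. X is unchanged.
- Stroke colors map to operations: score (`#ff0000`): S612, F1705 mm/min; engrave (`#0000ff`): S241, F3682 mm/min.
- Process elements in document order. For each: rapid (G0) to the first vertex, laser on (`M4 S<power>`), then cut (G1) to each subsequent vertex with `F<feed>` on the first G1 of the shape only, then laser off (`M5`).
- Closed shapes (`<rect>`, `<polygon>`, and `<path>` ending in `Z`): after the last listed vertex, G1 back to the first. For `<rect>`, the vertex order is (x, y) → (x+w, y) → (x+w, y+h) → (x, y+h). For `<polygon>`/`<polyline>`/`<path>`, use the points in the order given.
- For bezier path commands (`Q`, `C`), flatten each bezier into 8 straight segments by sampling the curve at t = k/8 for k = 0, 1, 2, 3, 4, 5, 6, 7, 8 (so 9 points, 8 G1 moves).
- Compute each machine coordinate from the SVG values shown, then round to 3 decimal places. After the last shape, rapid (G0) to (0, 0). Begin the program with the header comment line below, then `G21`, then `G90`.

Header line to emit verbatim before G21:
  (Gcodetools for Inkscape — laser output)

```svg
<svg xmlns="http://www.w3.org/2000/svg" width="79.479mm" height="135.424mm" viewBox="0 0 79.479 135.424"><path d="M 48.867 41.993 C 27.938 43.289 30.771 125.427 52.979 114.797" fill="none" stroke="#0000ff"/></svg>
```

Since the viewBox matches the mm dimensions, user units are millimetres directly. The only transform is the Y-flip y_m = 135.424 − y_svg.

Shape 1 is a cubic bezier drawn with `<path>`. Its stroke #0000ff means engrave at S241, F3682. After flipping Y the toolpath is (48.867,93.431) → (42.124,89.495) → (37.557,80.014) → (35.115,67.023) → (34.747,52.557) → (36.400,38.650) → (40.024,27.336) → (45.568,20.650) → (52.979,20.627).

(Gcodetools for Inkscape — laser output)
G21
G90
G0 X48.867 Y93.431
M4 S241
G1 X42.124 Y89.495 F3682
G1 X37.557 Y80.014
G1 X35.115 Y67.023
G1 X34.747 Y52.557
G1 X36.400 Y38.650
G1 X40.024 Y27.336
G1 X45.568 Y20.650
G1 X52.979 Y20.627
M5
G0 X0.000 Y0.000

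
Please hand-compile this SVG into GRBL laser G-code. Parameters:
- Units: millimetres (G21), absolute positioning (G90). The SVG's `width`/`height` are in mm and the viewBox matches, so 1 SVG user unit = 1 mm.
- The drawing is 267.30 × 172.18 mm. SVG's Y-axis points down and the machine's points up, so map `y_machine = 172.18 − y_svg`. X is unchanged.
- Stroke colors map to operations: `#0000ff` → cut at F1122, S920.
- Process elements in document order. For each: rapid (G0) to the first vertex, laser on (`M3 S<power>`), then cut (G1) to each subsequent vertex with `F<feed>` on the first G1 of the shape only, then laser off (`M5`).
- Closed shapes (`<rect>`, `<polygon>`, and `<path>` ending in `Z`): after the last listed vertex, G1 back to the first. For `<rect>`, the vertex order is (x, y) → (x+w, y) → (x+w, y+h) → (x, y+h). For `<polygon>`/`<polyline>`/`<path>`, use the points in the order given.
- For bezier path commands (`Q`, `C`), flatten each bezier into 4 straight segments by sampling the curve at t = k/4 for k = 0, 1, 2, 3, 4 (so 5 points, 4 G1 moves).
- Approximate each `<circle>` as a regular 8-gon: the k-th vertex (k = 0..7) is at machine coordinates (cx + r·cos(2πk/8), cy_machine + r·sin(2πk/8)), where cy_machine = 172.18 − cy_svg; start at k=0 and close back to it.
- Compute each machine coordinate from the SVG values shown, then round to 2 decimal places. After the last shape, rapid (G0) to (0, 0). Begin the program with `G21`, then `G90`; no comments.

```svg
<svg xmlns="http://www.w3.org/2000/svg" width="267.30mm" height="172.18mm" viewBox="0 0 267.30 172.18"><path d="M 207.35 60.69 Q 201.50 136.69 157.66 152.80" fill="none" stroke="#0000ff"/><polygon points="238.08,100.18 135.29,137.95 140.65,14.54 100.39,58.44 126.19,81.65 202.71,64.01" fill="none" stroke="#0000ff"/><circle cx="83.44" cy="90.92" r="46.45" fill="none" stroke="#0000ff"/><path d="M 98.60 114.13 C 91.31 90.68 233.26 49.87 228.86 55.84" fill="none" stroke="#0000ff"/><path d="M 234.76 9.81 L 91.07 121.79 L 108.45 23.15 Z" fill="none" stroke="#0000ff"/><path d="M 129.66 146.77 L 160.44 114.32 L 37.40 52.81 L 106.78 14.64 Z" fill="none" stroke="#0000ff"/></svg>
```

G21
G90
G0 X207.35 Y111.49
M3 S920
G1 X202.05 Y77.23 F1122
G1 X192.00 Y50.46
G1 X177.21 Y31.18
G1 X157.66 Y19.38
M5
G0 X238.08 Y72.00
M3 S920
G1 X135.29 Y34.23 F1122
G1 X140.65 Y157.64
G1 X100.39 Y113.74
G1 X126.19 Y90.53
G1 X202.71 Y108.17
G1 X238.08 Y72.00
M5
G0 X129.89 Y81.26
M3 S920
G1 X116.29 Y114.11 F1122
G1 X83.44 Y127.71
G1 X50.59 Y114.11
G1 X36.99 Y81.26
G1 X50.59 Y48.41
G1 X83.44 Y34.81
G1 X116.29 Y48.41
G1 X129.89 Y81.26
M5
G0 X98.60 Y58.05
M3 S920
G1 X116.50 Y77.89 F1122
G1 X162.65 Y98.23
G1 X209.34 Y113.05
G1 X228.86 Y116.34
M5
G0 X234.76 Y162.37
M3 S920
G1 X91.07 Y50.39 F1122
G1 X108.45 Y149.03
G1 X234.76 Y162.37
M5
G0 X129.66 Y25.41
M3 S920
G1 X160.44 Y57.86 F1122
G1 X37.40 Y119.37
G1 X106.78 Y157.54
G1 X129.66 Y25.41
M5
G0 X0.00 Y0.00

1 u = 1 mm; y_m = 172.18 − y.

[1] `<path>` quadratic bezier, #0000ff→cut S920 F1122: (207.35,111.49) → (202.05,77.23) → (192.00,50.46) → (177.21,31.18) → (157.66,19.38)

[2] `<polygon>` closed polygon, #0000ff→cut S920 F1122: (238.08,72.00) → (135.29,34.23) → (140.65,157.64) → (100.39,113.74) → (126.19,90.53) → (202.71,108.17) → (238.08,72.00) (closed)

[3] `<circle>` circle, #0000ff→cut S920 F1122: (129.89,81.26) → (116.29,114.11) → (83.44,127.71) → (50.59,114.11) → (36.99,81.26) → (50.59,48.41) → (83.44,34.81) → (116.29,48.41) → (129.89,81.26) (closed)

[4] `<path>` cubic bezier, #0000ff→cut S920 F1122: (98.60,58.05) → (116.50,77.89) → (162.65,98.23) → (209.34,113.05) → (228.86,116.34)

[5] `<path>` closed polygon, #0000ff→cut S920 F1122: (234.76,162.37) → (91.07,50.39) → (108.45,149.03) → (234.76,162.37) (closed)

[6] `<path>` closed polygon, #0000ff→cut S920 F1122: (129.66,25.41) → (160.44,57.86) → (37.40,119.37) → (106.78,157.54) → (129.66,25.41) (closed)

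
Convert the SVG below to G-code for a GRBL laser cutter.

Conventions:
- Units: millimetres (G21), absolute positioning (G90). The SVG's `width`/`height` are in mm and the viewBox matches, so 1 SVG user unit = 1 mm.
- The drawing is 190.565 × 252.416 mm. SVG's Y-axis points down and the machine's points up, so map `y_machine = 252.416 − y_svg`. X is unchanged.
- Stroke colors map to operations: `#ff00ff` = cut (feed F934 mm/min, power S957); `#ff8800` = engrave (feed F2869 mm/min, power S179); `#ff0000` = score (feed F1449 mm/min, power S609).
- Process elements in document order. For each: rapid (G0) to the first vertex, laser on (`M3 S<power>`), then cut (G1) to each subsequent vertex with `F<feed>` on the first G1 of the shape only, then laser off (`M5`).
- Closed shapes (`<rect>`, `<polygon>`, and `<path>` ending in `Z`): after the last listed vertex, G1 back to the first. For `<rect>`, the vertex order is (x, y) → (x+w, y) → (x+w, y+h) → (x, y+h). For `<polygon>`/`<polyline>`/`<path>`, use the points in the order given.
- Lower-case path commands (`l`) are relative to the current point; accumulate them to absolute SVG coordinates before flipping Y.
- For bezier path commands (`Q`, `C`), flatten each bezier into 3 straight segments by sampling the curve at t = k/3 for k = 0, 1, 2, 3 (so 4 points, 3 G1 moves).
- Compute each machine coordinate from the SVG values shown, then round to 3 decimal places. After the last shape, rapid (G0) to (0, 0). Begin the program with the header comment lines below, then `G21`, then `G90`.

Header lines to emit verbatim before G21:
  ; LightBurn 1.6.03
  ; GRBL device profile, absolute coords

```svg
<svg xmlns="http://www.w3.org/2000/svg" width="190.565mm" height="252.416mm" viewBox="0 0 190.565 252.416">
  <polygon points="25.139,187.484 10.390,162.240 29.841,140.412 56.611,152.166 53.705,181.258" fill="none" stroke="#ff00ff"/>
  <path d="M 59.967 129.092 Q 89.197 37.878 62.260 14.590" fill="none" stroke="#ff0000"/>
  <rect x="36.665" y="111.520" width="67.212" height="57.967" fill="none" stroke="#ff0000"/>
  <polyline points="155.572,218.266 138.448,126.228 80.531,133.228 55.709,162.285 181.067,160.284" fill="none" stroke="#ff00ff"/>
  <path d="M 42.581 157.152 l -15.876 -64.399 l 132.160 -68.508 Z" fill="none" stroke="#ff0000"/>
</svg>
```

; LightBurn 1.6.03
; GRBL device profile, absolute coords
G21
G90
G0 X25.139 Y64.932
M3 S957
G1 X10.390 Y90.176 F934
G1 X29.841 Y112.004
G1 X56.611 Y100.250
G1 X53.705 Y71.158
G1 X25.139 Y64.932
M5
G0 X59.967 Y123.324
M3 S609
G1 X73.213 Y176.586 F1449
G1 X73.977 Y214.753
G1 X62.260 Y237.826
M5
G0 X36.665 Y140.896
M3 S609
G1 X103.877 Y140.896 F1449
G1 X103.877 Y82.929
G1 X36.665 Y82.929
G1 X36.665 Y140.896
M5
G0 X155.572 Y34.150
M3 S957
G1 X138.448 Y126.188 F934
G1 X80.531 Y119.188
G1 X55.709 Y90.131
G1 X181.067 Y92.132
M5
G0 X42.581 Y95.264
M3 S609
G1 X26.705 Y159.663 F1449
G1 X158.865 Y228.171
G1 X42.581 Y95.264
M5
G0 X0.000 Y0.000

Since the viewBox matches the mm dimensions, user units are millimetres directly. The only transform is the Y-flip y_m = 252.416 − y_svg.

Shape 1 is a regular polygon drawn with `<polygon>`. Its stroke #ff00ff means cut at S957, F934. After flipping Y the toolpath is (25.139,64.932) → (10.390,90.176) → (29.841,112.004) → (56.611,100.250) → (53.705,71.158) → (25.139,64.932), returning to the start.

Shape 2 is a quadratic bezier drawn with `<path>`. Its stroke #ff0000 means score at S609, F1449. After flipping Y the toolpath is (59.967,123.324) → (73.213,176.586) → (73.977,214.753) → (62.260,237.826).

Shape 3 is a rectangle drawn with `<rect>`. Its stroke #ff0000 means score at S609, F1449. After flipping Y the toolpath is (36.665,140.896) → (103.877,140.896) → (103.877,82.929) → (36.665,82.929) → (36.665,140.896), returning to the start.

Shape 4 is a open polyline drawn with `<polyline>`. Its stroke #ff00ff means cut at S957, F934. After flipping Y the toolpath is (155.572,34.150) → (138.448,126.188) → (80.531,119.188) → (55.709,90.131) → (181.067,92.132).

Shape 5 is a closed polygon drawn with `<path>`. Its stroke #ff0000 means score at S609, F1449. After flipping Y the toolpath is (42.581,95.264) → (26.705,159.663) → (158.865,228.171) → (42.581,95.264), returning to the start.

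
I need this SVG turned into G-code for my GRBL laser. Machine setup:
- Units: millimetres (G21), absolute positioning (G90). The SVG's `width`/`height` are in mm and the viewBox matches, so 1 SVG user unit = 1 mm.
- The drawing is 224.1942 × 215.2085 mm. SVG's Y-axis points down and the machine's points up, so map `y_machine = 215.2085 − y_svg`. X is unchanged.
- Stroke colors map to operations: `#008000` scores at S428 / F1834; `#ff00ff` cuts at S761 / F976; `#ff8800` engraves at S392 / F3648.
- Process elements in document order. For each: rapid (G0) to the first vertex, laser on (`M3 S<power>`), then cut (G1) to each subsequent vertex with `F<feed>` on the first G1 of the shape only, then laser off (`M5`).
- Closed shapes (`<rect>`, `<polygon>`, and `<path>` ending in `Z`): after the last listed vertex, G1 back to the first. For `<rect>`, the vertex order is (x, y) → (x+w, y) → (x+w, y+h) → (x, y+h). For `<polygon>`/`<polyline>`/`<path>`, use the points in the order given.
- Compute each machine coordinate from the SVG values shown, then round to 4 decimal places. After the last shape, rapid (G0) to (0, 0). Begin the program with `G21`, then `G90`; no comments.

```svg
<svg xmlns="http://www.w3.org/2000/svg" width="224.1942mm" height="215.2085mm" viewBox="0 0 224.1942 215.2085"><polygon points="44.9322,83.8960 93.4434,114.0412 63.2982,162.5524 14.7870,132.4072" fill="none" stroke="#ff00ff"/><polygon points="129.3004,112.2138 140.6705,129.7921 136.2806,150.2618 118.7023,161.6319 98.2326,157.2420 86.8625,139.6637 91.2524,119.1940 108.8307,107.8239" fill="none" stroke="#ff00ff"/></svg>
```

G21
G90
G0 X44.9322 Y131.3125
M3 S761
G1 X93.4434 Y101.1673 F976
G1 X63.2982 Y52.6561
G1 X14.7870 Y82.8013
G1 X44.9322 Y131.3125
M5
G0 X129.3004 Y102.9947
M3 S761
G1 X140.6705 Y85.4164 F976
G1 X136.2806 Y64.9467
G1 X118.7023 Y53.5766
G1 X98.2326 Y57.9665
G1 X86.8625 Y75.5448
G1 X91.2524 Y96.0145
G1 X108.8307 Y107.3846
G1 X129.3004 Y102.9947
M5
G0 X0.0000 Y0.0000

Since the viewBox matches the mm dimensions, user units are millimetres directly. The only transform is the Y-flip y_m = 215.2085 − y_svg.

Shape 1 is a regular polygon drawn with `<polygon>`. Its stroke #ff00ff means cut at S761, F976. After flipping Y the toolpath is (44.9322,131.3125) → (93.4434,101.1673) → (63.2982,52.6561) → (14.7870,82.8013) → (44.9322,131.3125), returning to the start.

Shape 2 is a regular polygon drawn with `<polygon>`. Its stroke #ff00ff means cut at S761, F976. After flipping Y the toolpath is (129.3004,102.9947) → (140.6705,85.4164) → (136.2806,64.9467) → (118.7023,53.5766) → (98.2326,57.9665) → (86.8625,75.5448) → (91.2524,96.0145) → (108.8307,107.3846) → (129.3004,102.9947), returning to the start.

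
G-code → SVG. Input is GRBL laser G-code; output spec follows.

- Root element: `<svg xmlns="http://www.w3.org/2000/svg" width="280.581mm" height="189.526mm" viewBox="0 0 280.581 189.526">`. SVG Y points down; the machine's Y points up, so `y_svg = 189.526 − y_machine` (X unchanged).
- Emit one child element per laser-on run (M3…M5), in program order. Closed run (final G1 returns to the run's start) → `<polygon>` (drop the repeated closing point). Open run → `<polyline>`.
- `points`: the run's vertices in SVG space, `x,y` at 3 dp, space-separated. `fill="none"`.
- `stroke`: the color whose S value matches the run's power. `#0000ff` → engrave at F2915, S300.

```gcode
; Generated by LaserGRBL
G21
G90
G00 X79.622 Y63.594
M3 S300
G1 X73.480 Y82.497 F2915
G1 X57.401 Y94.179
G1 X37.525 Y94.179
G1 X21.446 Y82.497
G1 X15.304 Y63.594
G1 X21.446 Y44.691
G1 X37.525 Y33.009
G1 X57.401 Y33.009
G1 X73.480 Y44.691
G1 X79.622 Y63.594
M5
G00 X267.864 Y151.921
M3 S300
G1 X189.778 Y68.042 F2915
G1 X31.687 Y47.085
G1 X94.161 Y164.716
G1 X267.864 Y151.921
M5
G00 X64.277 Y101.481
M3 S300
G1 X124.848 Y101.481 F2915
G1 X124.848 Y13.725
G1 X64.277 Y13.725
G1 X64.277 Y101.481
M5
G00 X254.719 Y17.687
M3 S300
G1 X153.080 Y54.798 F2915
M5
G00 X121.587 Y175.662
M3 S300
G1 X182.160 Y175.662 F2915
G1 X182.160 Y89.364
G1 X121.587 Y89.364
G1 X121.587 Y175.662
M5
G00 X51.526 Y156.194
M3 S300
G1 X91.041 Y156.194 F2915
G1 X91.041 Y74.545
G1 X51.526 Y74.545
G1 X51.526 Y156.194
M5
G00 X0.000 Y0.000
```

y_svg = 189.526 − y_m. Every run uses S300, so all elements get stroke `#0000ff` (engrave).

[1] closed run; points: 79.622,125.932 73.480,107.029 57.401,95.347 37.525,95.347 21.446,107.029 15.304,125.932 21.446,144.835 37.525,156.517 57.401,156.517 73.480,144.835

[2] closed run; points: 267.864,37.605 189.778,121.484 31.687,142.441 94.161,24.810

[3] closed run; points: 64.277,88.045 124.848,88.045 124.848,175.801 64.277,175.801

[4] open run; points: 254.719,171.839 153.080,134.728

[5] closed run; points: 121.587,13.864 182.160,13.864 182.160,100.162 121.587,100.162

[6] closed run; points: 51.526,33.332 91.041,33.332 91.041,114.981 51.526,114.981

<svg xmlns="http://www.w3.org/2000/svg" width="280.581mm" height="189.526mm" viewBox="0 0 280.581 189.526">
  <polygon points="79.622,125.932 73.480,107.029 57.401,95.347 37.525,95.347 21.446,107.029 15.304,125.932 21.446,144.835 37.525,156.517 57.401,156.517 73.480,144.835" fill="none" stroke="#0000ff"/>
  <polygon points="267.864,37.605 189.778,121.484 31.687,142.441 94.161,24.810" fill="none" stroke="#0000ff"/>
  <polygon points="64.277,88.045 124.848,88.045 124.848,175.801 64.277,175.801" fill="none" stroke="#0000ff"/>
  <polyline points="254.719,171.839 153.080,134.728" fill="none" stroke="#0000ff"/>
  <polygon points="121.587,13.864 182.160,13.864 182.160,100.162 121.587,100.162" fill="none" stroke="#0000ff"/>
  <polygon points="51.526,33.332 91.041,33.332 91.041,114.981 51.526,114.981" fill="none" stroke="#0000ff"/>
</svg>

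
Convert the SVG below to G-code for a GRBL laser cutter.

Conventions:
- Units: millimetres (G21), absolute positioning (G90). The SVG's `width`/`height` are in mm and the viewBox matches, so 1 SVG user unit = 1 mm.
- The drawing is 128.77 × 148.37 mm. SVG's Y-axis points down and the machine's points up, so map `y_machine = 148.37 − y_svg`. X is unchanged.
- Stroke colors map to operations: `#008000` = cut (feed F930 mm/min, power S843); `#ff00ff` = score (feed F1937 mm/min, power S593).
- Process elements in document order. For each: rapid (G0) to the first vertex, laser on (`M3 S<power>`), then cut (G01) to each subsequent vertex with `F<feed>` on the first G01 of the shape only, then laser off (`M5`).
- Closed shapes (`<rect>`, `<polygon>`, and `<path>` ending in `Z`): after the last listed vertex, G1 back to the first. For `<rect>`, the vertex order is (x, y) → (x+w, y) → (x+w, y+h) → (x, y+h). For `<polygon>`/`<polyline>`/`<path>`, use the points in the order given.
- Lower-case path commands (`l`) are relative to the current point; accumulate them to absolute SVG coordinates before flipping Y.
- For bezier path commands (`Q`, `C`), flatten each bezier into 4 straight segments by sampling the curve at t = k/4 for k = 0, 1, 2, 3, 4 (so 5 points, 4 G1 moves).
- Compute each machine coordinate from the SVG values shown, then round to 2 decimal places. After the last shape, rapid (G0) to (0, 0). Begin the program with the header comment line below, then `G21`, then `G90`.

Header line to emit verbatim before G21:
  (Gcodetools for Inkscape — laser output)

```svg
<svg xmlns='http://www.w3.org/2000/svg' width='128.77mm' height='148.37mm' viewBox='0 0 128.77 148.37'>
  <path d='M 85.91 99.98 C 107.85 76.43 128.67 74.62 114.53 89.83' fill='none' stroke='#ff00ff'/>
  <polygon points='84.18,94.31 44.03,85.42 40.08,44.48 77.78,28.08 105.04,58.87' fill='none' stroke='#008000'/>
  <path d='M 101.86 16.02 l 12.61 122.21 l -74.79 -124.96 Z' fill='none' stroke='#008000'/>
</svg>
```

(Gcodetools for Inkscape — laser output)
G21
G90
G0 X85.91 Y48.39
M3 S593
G01 X101.63 Y62.05 F1937
G01 X113.75 Y68.00
G01 X119.11 Y66.68
G01 X114.53 Y58.54
M5
G0 X84.18 Y54.06
M3 S843
G01 X44.03 Y62.95 F930
G01 X40.08 Y103.89
G01 X77.78 Y120.29
G01 X105.04 Y89.50
G01 X84.18 Y54.06
M5
G0 X101.86 Y132.35
M3 S843
G01 X114.47 Y10.14 F930
G01 X39.68 Y135.10
G01 X101.86 Y132.35
M5
G0 X0.00 Y0.00

viewBox `0 0 128.77 148.37` with mm width/height → 1 unit = 1 mm. Flip: y_m = 148.37 − y_svg.

**Shape 1** — `<path>` cubic bezier, stroke `#ff00ff` → score (S593, F1937). Control points (SVG): P0=(85.91,99.98), P1=(107.85,76.43), P2=(128.67,74.62), P3=(114.53,89.83); sampled at t=k/4. Machine vertices: (85.91,48.39) → (101.63,62.05) → (113.75,68.00) → (119.11,66.68) → (114.53,58.54). Open path.

**Shape 2** — `<polygon>` regular polygon, stroke `#008000` → cut (S843, F930). Machine vertices: (84.18,54.06) → (44.03,62.95) → (40.08,103.89) → (77.78,120.29) → (105.04,89.50) → (84.18,54.06). Closed: final G1 returns to the first vertex.

**Shape 3** — `<path>` closed polygon, stroke `#008000` → cut (S843, F930). Machine vertices: (101.86,132.35) → (114.47,10.14) → (39.68,135.10) → (101.86,132.35). Closed: final G1 returns to the first vertex.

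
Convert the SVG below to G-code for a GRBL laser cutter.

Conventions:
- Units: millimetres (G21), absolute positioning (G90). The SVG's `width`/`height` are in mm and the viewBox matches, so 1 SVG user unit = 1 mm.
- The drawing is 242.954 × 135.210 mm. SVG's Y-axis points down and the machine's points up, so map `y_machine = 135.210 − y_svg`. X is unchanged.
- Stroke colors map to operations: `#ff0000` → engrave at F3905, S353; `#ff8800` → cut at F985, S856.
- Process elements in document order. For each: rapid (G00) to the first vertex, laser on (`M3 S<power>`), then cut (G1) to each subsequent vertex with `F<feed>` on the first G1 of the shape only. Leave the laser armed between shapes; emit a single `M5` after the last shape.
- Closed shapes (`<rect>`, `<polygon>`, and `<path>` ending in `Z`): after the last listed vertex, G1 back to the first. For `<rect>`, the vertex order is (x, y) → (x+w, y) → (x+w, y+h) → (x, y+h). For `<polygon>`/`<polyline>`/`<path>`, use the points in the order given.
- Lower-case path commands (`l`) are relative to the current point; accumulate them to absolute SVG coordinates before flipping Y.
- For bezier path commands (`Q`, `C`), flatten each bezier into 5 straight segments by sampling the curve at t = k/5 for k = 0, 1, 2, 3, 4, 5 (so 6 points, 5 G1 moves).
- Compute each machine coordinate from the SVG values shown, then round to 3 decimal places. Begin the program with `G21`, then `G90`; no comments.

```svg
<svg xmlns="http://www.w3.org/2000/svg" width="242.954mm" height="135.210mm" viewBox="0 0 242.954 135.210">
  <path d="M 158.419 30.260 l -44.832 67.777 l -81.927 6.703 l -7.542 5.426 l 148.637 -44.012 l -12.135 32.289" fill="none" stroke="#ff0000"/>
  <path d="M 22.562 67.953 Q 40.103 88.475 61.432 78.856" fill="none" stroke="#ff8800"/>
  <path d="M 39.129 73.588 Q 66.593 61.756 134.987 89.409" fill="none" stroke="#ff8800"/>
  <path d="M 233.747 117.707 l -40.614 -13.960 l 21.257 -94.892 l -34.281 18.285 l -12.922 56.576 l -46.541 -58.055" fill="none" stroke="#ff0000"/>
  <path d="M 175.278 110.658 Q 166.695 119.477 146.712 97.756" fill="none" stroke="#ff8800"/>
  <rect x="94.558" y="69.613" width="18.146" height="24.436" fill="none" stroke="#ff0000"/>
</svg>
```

G21
G90
G00 X158.419 Y104.950
M3 S353
G1 X113.587 Y37.173 F3905
G1 X31.660 Y30.470
G1 X24.118 Y25.044
G1 X172.755 Y69.056
G1 X160.620 Y36.767
G00 X22.562 Y67.257
M3 S856
G1 X29.730 Y60.254 F985
G1 X37.201 Y55.662
G1 X44.975 Y53.481
G1 X53.052 Y53.712
G1 X61.432 Y56.354
G00 X39.129 Y61.622
M3 S856
G1 X51.752 Y64.775 F985
G1 X67.649 Y64.770
G1 X86.821 Y61.606
G1 X109.267 Y55.283
G1 X134.987 Y45.801
G00 X233.747 Y17.503
M3 S353
G1 X193.133 Y31.463 F3905
G1 X214.390 Y126.355
G1 X180.109 Y108.070
G1 X167.187 Y51.494
G1 X120.646 Y109.549
G00 X175.278 Y24.552
M3 S856
G1 X171.389 Y22.246 F985
G1 X166.588 Y22.383
G1 X160.874 Y24.964
G1 X154.249 Y29.987
G1 X146.712 Y37.454
G00 X94.558 Y65.597
M3 S353
G1 X112.704 Y65.597 F3905
G1 X112.704 Y41.161
G1 X94.558 Y41.161
G1 X94.558 Y65.597
M5

1 u = 1 mm; y_m = 135.210 − y.

[1] `<path>` open polyline, #ff0000→engrave S353 F3905: (158.419,104.950) → (113.587,37.173) → (31.660,30.470) → (24.118,25.044) → (172.755,69.056) → (160.620,36.767)

[2] `<path>` quadratic bezier, #ff8800→cut S856 F985: (22.562,67.257) → (29.730,60.254) → (37.201,55.662) → (44.975,53.481) → (53.052,53.712) → (61.432,56.354)

[3] `<path>` quadratic bezier, #ff8800→cut S856 F985: (39.129,61.622) → (51.752,64.775) → (67.649,64.770) → (86.821,61.606) → (109.267,55.283) → (134.987,45.801)

[4] `<path>` open polyline, #ff0000→engrave S353 F3905: (233.747,17.503) → (193.133,31.463) → (214.390,126.355) → (180.109,108.070) → (167.187,51.494) → (120.646,109.549)

[5] `<path>` quadratic bezier, #ff8800→cut S856 F985: (175.278,24.552) → (171.389,22.246) → (166.588,22.383) → (160.874,24.964) → (154.249,29.987) → (146.712,37.454)

[6] `<rect>` rectangle, #ff0000→engrave S353 F3905: (94.558,65.597) → (112.704,65.597) → (112.704,41.161) → (94.558,41.161) → (94.558,65.597) (closed)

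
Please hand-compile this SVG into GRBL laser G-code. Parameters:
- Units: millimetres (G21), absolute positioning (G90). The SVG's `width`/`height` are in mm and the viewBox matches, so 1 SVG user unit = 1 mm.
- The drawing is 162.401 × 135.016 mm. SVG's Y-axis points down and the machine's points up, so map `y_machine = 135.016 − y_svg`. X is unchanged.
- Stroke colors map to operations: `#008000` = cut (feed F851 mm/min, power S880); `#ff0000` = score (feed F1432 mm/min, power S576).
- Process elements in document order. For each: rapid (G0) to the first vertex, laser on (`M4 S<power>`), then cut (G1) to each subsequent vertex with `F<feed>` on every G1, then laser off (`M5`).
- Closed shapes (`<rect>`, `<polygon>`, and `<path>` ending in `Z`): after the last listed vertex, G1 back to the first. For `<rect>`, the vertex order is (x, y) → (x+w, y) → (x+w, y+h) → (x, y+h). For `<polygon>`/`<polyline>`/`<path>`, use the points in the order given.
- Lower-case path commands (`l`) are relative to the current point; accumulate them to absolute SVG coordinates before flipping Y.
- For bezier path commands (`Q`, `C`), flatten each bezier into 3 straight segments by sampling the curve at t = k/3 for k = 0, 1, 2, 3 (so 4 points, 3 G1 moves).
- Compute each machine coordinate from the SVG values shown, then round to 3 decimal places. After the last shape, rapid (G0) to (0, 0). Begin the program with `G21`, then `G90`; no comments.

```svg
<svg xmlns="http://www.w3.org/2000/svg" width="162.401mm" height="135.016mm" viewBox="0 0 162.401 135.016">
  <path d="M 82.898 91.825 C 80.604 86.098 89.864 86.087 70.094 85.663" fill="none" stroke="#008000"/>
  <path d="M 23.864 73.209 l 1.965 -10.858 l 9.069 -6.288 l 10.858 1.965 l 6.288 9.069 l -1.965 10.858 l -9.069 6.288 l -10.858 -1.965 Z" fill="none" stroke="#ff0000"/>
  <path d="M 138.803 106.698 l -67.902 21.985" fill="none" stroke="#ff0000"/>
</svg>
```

G21
G90
G0 X82.898 Y43.191
M4 S880
G1 X82.952 Y47.240 F851
G1 X81.690 Y48.840 F851
G1 X70.094 Y49.353 F851
M5
G0 X23.864 Y61.807
M4 S576
G1 X25.829 Y72.665 F1432
G1 X34.898 Y78.953 F1432
G1 X45.756 Y76.988 F1432
G1 X52.044 Y67.919 F1432
G1 X50.079 Y57.061 F1432
G1 X41.010 Y50.773 F1432
G1 X30.152 Y52.738 F1432
G1 X23.864 Y61.807 F1432
M5
G0 X138.803 Y28.318
M4 S576
G1 X70.901 Y6.333 F1432
M5
G0 X0.000 Y0.000

viewBox `0 0 162.401 135.016` with mm width/height → 1 unit = 1 mm. Flip: y_m = 135.016 − y_svg.

**Shape 1** — `<path>` cubic bezier, stroke `#008000` → cut (S880, F851). Control points (SVG): P0=(82.898,91.825), P1=(80.604,86.098), P2=(89.864,86.087), P3=(70.094,85.663); sampled at t=k/3. Machine vertices: (82.898,43.191) → (82.952,47.240) → (81.690,48.840) → (70.094,49.353). Open path.

**Shape 2** — `<path>` regular polygon, stroke `#ff0000` → score (S576, F1432). Machine vertices: (23.864,61.807) → (25.829,72.665) → (34.898,78.953) → (45.756,76.988) → (52.044,67.919) → (50.079,57.061) → (41.010,50.773) → (30.152,52.738) → (23.864,61.807). Closed: final G1 returns to the first vertex.

**Shape 3** — `<path>` line segment, stroke `#ff0000` → score (S576, F1432). Machine vertices: (138.803,28.318) → (70.901,6.333). Open path.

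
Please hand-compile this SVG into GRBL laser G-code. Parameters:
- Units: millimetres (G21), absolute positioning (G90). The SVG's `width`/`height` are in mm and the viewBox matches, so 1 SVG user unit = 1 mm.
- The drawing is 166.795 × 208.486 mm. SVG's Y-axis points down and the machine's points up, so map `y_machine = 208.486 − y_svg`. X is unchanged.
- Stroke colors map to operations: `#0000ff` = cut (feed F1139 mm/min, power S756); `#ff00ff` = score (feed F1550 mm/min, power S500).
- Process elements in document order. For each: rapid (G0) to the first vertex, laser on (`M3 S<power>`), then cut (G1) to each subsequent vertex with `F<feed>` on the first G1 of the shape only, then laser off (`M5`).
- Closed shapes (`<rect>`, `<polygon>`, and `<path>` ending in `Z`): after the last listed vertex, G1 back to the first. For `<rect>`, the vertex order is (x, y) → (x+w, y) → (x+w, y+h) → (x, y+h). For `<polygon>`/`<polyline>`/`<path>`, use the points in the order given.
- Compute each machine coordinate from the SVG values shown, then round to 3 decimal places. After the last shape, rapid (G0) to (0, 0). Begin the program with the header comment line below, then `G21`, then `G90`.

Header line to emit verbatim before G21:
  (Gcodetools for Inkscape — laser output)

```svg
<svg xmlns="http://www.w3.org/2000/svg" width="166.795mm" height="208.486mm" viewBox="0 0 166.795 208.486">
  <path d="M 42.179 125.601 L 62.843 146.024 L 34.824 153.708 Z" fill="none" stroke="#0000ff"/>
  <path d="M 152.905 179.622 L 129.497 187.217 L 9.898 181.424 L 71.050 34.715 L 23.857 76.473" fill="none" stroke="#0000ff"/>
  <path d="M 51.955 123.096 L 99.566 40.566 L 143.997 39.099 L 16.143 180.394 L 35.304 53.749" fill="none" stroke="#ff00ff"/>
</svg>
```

Since the viewBox matches the mm dimensions, user units are millimetres directly. The only transform is the Y-flip y_m = 208.486 − y_svg.

Shape 1 is a regular polygon drawn with `<path>`. Its stroke #0000ff means cut at S756, F1139. After flipping Y the toolpath is (42.179,82.885) → (62.843,62.462) → (34.824,54.778) → (42.179,82.885), returning to the start.

Shape 2 is a open polyline drawn with `<path>`. Its stroke #0000ff means cut at S756, F1139. After flipping Y the toolpath is (152.905,28.864) → (129.497,21.269) → (9.898,27.062) → (71.050,173.771) → (23.857,132.013).

Shape 3 is a open polyline drawn with `<path>`. Its stroke #ff00ff means score at S500, F1550. After flipping Y the toolpath is (51.955,85.390) → (99.566,167.920) → (143.997,169.387) → (16.143,28.092) → (35.304,154.737).

(Gcodetools for Inkscape — laser output)
G21
G90
G0 X42.179 Y82.885
M3 S756
G1 X62.843 Y62.462 F1139
G1 X34.824 Y54.778
G1 X42.179 Y82.885
M5
G0 X152.905 Y28.864
M3 S756
G1 X129.497 Y21.269 F1139
G1 X9.898 Y27.062
G1 X71.050 Y173.771
G1 X23.857 Y132.013
M5
G0 X51.955 Y85.390
M3 S500
G1 X99.566 Y167.920 F1550
G1 X143.997 Y169.387
G1 X16.143 Y28.092
G1 X35.304 Y154.737
M5
G0 X0.000 Y0.000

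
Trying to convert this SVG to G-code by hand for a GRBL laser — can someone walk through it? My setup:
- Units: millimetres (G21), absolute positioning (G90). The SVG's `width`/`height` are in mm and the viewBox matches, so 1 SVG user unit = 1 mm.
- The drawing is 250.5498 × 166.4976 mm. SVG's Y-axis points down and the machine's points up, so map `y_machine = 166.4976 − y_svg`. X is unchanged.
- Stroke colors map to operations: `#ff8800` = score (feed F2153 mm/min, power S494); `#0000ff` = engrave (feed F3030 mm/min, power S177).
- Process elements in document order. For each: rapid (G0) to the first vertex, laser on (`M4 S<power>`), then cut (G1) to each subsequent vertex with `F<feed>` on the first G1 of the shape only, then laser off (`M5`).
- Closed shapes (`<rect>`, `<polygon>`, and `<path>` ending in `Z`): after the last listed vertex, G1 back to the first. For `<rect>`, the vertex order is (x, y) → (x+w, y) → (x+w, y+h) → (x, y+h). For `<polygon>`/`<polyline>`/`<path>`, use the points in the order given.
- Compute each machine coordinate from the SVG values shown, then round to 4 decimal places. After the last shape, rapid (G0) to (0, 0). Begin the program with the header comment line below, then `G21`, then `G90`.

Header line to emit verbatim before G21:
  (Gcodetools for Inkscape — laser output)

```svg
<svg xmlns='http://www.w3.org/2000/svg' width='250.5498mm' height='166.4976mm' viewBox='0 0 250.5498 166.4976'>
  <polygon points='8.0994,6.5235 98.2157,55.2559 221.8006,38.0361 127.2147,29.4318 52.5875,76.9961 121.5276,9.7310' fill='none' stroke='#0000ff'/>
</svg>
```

(Gcodetools for Inkscape — laser output)
G21
G90
G0 X8.0994 Y159.9741
M4 S177
G1 X98.2157 Y111.2417 F3030
G1 X221.8006 Y128.4615
G1 X127.2147 Y137.0658
G1 X52.5875 Y89.5015
G1 X121.5276 Y156.7666
G1 X8.0994 Y159.9741
M5
G0 X0.0000 Y0.0000

1 u = 1 mm; y_m = 166.4976 − y.

[1] `<polygon>` closed polygon, #0000ff→engrave S177 F3030: (8.0994,159.9741) → (98.2157,111.2417) → (221.8006,128.4615) → (127.2147,137.0658) → (52.5875,89.5015) → (121.5276,156.7666) → (8.0994,159.9741) (closed)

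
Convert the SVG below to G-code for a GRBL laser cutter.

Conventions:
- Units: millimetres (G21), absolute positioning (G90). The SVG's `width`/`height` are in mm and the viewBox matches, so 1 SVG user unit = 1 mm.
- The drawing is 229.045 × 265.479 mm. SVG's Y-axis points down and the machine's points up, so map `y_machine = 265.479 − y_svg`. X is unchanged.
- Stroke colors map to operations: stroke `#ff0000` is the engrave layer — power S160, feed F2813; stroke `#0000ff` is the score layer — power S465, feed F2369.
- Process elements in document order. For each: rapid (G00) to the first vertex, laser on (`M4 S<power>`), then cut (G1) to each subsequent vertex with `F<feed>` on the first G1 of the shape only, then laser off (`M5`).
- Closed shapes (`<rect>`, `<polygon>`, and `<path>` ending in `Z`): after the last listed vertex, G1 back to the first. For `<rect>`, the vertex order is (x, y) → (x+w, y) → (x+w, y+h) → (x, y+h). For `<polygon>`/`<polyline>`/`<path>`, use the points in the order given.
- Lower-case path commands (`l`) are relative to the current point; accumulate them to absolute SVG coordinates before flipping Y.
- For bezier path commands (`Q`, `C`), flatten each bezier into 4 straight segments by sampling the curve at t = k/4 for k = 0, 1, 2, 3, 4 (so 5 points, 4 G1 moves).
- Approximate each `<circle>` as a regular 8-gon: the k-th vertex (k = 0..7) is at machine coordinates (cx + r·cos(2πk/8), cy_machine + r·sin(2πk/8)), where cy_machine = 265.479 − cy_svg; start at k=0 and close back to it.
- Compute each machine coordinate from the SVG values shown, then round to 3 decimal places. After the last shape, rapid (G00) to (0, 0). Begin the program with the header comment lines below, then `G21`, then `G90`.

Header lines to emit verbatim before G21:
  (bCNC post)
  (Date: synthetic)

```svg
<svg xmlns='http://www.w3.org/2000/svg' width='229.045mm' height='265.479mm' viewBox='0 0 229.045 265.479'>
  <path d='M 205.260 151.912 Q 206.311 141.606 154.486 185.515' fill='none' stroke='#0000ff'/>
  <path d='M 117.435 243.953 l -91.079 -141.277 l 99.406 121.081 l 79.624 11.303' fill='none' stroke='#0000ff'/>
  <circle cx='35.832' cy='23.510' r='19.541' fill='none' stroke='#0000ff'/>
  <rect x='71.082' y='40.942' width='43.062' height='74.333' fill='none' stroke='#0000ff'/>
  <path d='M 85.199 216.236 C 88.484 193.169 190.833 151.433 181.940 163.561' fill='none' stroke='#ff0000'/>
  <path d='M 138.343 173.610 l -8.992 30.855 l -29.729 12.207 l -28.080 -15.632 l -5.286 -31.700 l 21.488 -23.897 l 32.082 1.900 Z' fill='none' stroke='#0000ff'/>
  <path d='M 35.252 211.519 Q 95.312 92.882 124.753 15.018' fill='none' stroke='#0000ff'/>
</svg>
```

(bCNC post)
(Date: synthetic)
G21
G90
G00 X205.260 Y113.567
M4 S465
G1 X202.481 Y115.332 F2369
G1 X193.092 Y110.319
G1 X177.094 Y98.530
G1 X154.486 Y79.964
M5
G00 X117.435 Y21.526
M4 S465
G1 X26.356 Y162.803 F2369
G1 X125.762 Y41.722
G1 X205.386 Y30.419
M5
G00 X55.373 Y241.969
M4 S465
G1 X49.650 Y255.787 F2369
G1 X35.832 Y261.510
G1 X22.014 Y255.787
G1 X16.291 Y241.969
G1 X22.014 Y228.151
G1 X35.832 Y222.428
G1 X49.650 Y228.151
G1 X55.373 Y241.969
M5
G00 X71.082 Y224.537
M4 S465
G1 X114.144 Y224.537 F2369
G1 X114.144 Y150.204
G1 X71.082 Y150.204
G1 X71.082 Y224.537
M5
G00 X85.199 Y49.243
M4 S160
G1 X102.951 Y68.910 F2813
G1 X138.136 Y88.779
G1 X171.038 Y102.048
G1 X181.940 Y101.918
M5
G00 X138.343 Y91.869
M4 S465
G1 X129.351 Y61.014 F2369
G1 X99.622 Y48.807
G1 X71.542 Y64.439
G1 X66.256 Y96.139
G1 X87.744 Y120.036
G1 X119.826 Y118.136
G1 X138.343 Y91.869
M5
G00 X35.252 Y53.960
M4 S465
G1 X63.368 Y110.730 F2369
G1 X87.657 Y162.404
G1 X108.119 Y208.981
G1 X124.753 Y250.461
M5
G00 X0.000 Y0.000

1 u = 1 mm; y_m = 265.479 − y.

[1] `<path>` quadratic bezier, #0000ff→score S465 F2369: (205.260,113.567) → (202.481,115.332) → (193.092,110.319) → (177.094,98.530) → (154.486,79.964)

[2] `<path>` open polyline, #0000ff→score S465 F2369: (117.435,21.526) → (26.356,162.803) → (125.762,41.722) → (205.386,30.419)

[3] `<circle>` circle, #0000ff→score S465 F2369: (55.373,241.969) → (49.650,255.787) → (35.832,261.510) → (22.014,255.787) → (16.291,241.969) → (22.014,228.151) → (35.832,222.428) → (49.650,228.151) → (55.373,241.969) (closed)

[4] `<rect>` rectangle, #0000ff→score S465 F2369: (71.082,224.537) → (114.144,224.537) → (114.144,150.204) → (71.082,150.204) → (71.082,224.537) (closed)

[5] `<path>` cubic bezier, #ff0000→engrave S160 F2813: (85.199,49.243) → (102.951,68.910) → (138.136,88.779) → (171.038,102.048) → (181.940,101.918)

[6] `<path>` regular polygon, #0000ff→score S465 F2369: (138.343,91.869) → (129.351,61.014) → (99.622,48.807) → (71.542,64.439) → (66.256,96.139) → (87.744,120.036) → (119.826,118.136) → (138.343,91.869) (closed)

[7] `<path>` quadratic bezier, #0000ff→score S465 F2369: (35.252,53.960) → (63.368,110.730) → (87.657,162.404) → (108.119,208.981) → (124.753,250.461)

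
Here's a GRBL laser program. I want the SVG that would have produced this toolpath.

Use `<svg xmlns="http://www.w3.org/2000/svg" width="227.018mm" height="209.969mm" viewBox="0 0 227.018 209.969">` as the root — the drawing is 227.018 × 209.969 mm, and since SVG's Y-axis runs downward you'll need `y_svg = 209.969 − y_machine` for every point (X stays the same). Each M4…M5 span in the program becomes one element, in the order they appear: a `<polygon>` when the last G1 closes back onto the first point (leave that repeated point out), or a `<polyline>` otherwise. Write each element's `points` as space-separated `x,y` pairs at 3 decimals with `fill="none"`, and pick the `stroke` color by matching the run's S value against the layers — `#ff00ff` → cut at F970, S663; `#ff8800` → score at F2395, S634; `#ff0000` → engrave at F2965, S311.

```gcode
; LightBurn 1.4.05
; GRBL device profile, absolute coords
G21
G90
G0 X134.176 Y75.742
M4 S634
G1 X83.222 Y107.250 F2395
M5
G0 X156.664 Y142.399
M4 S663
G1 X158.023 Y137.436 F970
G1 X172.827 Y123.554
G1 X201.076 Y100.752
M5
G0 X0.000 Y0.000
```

<svg xmlns="http://www.w3.org/2000/svg" width="227.018mm" height="209.969mm" viewBox="0 0 227.018 209.969">
  <polyline points="134.176,134.227 83.222,102.719" fill="none" stroke="#ff8800"/>
  <polyline points="156.664,67.570 158.023,72.533 172.827,86.415 201.076,109.217" fill="none" stroke="#ff00ff"/>
</svg>

Machine Y-up, SVG Y-down with viewBox height 209.969, so y_svg = 209.969 − y_machine; X carries over.

Run 1: S634 ⇒ score layer `#ff8800`. The run is open, so emit a `<polyline>` with points (Y-flipped): 134.176,134.227 83.222,102.719.

Run 2: S663 ⇒ cut layer `#ff00ff`. The run is open, so emit a `<polyline>` with points (Y-flipped): 156.664,67.570 158.023,72.533 172.827,86.415 201.076,109.217.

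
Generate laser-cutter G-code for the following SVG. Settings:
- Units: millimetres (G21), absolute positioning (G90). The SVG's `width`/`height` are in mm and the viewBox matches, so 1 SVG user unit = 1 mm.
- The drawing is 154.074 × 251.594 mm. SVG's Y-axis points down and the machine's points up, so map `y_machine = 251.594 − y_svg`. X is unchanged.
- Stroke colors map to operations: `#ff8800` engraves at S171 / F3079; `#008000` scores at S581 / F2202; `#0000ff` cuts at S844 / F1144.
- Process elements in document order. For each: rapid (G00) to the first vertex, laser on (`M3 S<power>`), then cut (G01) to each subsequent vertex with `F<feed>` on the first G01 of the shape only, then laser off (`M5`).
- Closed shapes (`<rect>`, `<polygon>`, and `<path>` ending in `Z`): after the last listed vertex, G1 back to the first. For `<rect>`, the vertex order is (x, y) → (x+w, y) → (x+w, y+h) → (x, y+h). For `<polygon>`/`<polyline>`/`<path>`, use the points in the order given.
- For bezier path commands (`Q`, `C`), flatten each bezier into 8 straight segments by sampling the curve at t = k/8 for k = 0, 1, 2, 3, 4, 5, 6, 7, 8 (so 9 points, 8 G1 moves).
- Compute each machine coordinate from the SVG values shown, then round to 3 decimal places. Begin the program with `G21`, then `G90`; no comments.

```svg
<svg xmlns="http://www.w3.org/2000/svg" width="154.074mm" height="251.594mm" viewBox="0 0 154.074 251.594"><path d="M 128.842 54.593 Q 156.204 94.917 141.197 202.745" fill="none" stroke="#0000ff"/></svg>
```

G21
G90
G00 X128.842 Y197.001
M3 S844
G01 X135.020 Y185.865 F1144
G01 X139.875 Y172.620
G01 X143.405 Y157.265
G01 X145.612 Y139.801
G01 X146.494 Y120.227
G01 X146.052 Y98.544
G01 X144.287 Y74.751
G01 X141.197 Y48.849
M5

1 u = 1 mm; y_m = 251.594 − y.

[1] `<path>` quadratic bezier, #0000ff→cut S844 F1144: (128.842,197.001) → (135.020,185.865) → (139.875,172.620) → (143.405,157.265) → (145.612,139.801) → (146.494,120.227) → (146.052,98.544) → (144.287,74.751) → (141.197,48.849)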